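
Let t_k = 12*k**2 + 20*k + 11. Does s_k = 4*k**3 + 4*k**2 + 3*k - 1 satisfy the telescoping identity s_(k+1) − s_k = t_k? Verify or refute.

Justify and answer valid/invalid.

s_(k+1) = 4*k**3 + 16*k**2 + 23*k + 10
s_(k+1) − s_k = 12*k**2 + 20*k + 11
(s_(k+1) − s_k) − t_k = 0

valid (s_(k+1) − s_k reduces to t_k)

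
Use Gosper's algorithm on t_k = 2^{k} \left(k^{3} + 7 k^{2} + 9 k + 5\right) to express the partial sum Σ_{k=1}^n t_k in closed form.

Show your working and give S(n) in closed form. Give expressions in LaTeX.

S(n) = 2 \cdot 2^{n} n^{3} + 8 \cdot 2^{n} n^{2} + 8 \cdot 2^{n} n + 8 \cdot 2^{n} - 8

t_(k+1)/t_k = 2*(k**3 + 10*k**2 + 26*k + 22)/(k**3 + 7*k**2 + 9*k + 5).
Gosper form: A/B · C(k+1)/C(k) with A=2, B=1, C=k**3 + 7*k**2 + 9*k + 5.
Set up (2)·f(k+1) − (1)·f(k) − (k**3 + 7*k**2 + 9*k + 5) = 0.
From deg A=0, deg B=0, deg C=3: d=3.
Coefficient equations give f(k) = k**3 + k**2 - k + 3.
Get s_k = R·t_k = 2**k*(k**3 + k**2 - k + 3) with R(k) = B(k−1)f(k)/C(k) = (k**3 + k**2 - k + 3)/(k**3 + 7*k**2 + 9*k + 5).
Check: Δs_k = 2**k*(k**3 + 7*k**2 + 9*k + 5). ✓
Telescope: S(n) = s_(n+1) − s_(1) = 2**(n + 1)*(n**3 + 4*n**2 + 4*n + 4) − (8) = 2*2**n*n**3 + 8*2**n*n**2 + 8*2**n*n + 8*2**n - 8.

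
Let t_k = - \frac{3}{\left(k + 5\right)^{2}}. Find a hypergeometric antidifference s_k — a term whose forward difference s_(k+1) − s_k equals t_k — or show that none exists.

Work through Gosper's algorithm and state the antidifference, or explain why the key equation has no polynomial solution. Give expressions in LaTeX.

none (Gosper's algorithm certifies no s_k)

Ratio r(k) = (k + 5)**2/(k + 6)**2.
Take A(k)=k**2 + 10*k + 25, B(k)=k**2 + 12*k + 36, C(k)=1.
Need (k**2 + 10*k + 25)·f(k+1) − (k**2 + 10*k + 25)·f(k) = 1.
deg f ≤ 0 (via 2,2,0).
f = c0 ⇒ A·f(k+1) − B(k−1)·f(k) − C = -1. The system {-1 = 0} is inconsistent; no antidifference.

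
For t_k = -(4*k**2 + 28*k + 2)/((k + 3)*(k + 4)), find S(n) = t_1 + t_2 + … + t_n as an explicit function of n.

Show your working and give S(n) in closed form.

S(n) = n*(-8*n - 9)/(2*(n + 4))

Ratio r(k) = (k + 3)*(14*k + 2*(k + 1)**2 + 15)/((k + 5)*(2*k**2 + 14*k + 1)).
So A=k + 3 and B=k + 5, with C=k**2 + 7*k + 1/2.
Set up (k + 3)·f(k+1) − (k + 4)·f(k) − (k**2 + 7*k + 1/2) = 0.
Degrees (1,1,2) ⇒ d ≤ 2.
Solve for f: f(k) = k*(6*k - 5)/6 (degree 2 ≤ 2).
Certificate R = B(k−1)f/C = k*(k + 4)*(6*k - 5)/(3*(2*k**2 + 14*k + 1)) gives s_k = 2*k*(5 - 6*k)/(3*(k + 3)).
Δs = 2*(-2*k**2 - 14*k - 1)/(k**2 + 7*k + 12), as required.
Evaluate: s_(n+1) = 2*(-6*n**2 - 7*n - 1)/(3*(n + 4)); subtract s_(1) = -1/6 ⇒ S(n) = n*(-8*n - 9)/(2*(n + 4)).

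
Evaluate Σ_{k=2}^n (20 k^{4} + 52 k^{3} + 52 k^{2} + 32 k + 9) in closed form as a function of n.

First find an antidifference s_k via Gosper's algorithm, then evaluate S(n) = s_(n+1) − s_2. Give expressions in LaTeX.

Compute t_(k+1)/t_k: get (20*k**4 + 132*k**3 + 328*k**2 + 372*k + 165)/(20*k**4 + 52*k**3 + 52*k**2 + 32*k + 9).
A = 1, B = 1, C = k**4 + 13*k**3/5 + 13*k**2/5 + 8*k/5 + 9/20.
Solve (1)·f(k+1) − (1)·f(k) = k**4 + 13*k**3/5 + 13*k**2/5 + 8*k/5 + 9/20.
Degrees (0,0,4) ⇒ d ≤ 5.
Solve for f: f(k) = k*(4*k**4 + 3*k**3 - 2*k**2 + 3*k + 1)/20 (degree 5 ≤ 5).
Get s_k = R·t_k = k*(4*k**4 + 3*k**3 - 2*k**2 + 3*k + 1) with R(k) = B(k−1)f(k)/C(k) = k*(4*k**4 + 3*k**3 - 2*k**2 + 3*k + 1)/(20*k**4 + 52*k**3 + 52*k**2 + 32*k + 9).
Δs = 20*k**4 + 52*k**3 + 52*k**2 + 32*k + 9, as required.
Evaluate: s_(n+1) = 4*n**5 + 23*n**4 + 50*n**3 + 55*n**2 + 33*n + 9; subtract s_(2) = 174 ⇒ S(n) = 4*n**5 + 23*n**4 + 50*n**3 + 55*n**2 + 33*n - 165.

S(n) = 4 n^{5} + 23 n^{4} + 50 n^{3} + 55 n^{2} + 33 n - 165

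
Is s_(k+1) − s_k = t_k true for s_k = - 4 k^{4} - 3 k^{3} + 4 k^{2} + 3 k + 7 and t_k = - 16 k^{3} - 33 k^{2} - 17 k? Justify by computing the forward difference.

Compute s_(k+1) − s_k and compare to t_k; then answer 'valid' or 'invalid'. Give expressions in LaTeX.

s_(k+1) = -4*k**4 - 19*k**3 - 29*k**2 - 14*k + 7
s_(k+1) − s_k = k*(-16*k**2 - 33*k - 17)
(s_(k+1) − s_k) − t_k = 0

Valid: the claim telescopes to t_k.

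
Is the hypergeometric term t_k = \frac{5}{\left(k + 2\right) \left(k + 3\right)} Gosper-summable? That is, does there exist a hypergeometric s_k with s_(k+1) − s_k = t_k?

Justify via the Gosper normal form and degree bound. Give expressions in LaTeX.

r(k) = (k + 2)/(k + 4) after simplifying.
Take A(k)=k + 2, B(k)=k + 4, C(k)=1.
Set up (k + 2)·f(k+1) − (k + 3)·f(k) − (1) = 0.
From deg A=1, deg B=1, deg C=0: d=1.
Solve for f: f(k) = k/2 (degree 1 ≤ 1).
Get s_k = R·t_k = 5*k/(2*(k + 2)) with R(k) = B(k−1)f(k)/C(k) = k*(k + 3)/2.
Verify: 5/(k**2 + 5*k + 6) matches t_k.

Yes. s_k = \frac{5 k}{2 \left(k + 2\right)}.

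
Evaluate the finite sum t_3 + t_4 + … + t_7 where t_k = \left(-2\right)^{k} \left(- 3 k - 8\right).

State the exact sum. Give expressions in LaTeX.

Σ = 2600

The ratio is 2*(-3*k - 11)/(3*k + 8).
Take A(k)=-2, B(k)=1, C(k)=k + 8/3.
Key eq: (-2)·f(k+1) = (1)·f(k) + (k + 8/3).
d = 1 from the (0,0,1) case.
Solve for f: f(k) = -(k + 2)/3 (degree 1 ≤ 1).
Certificate R = B(k−1)f/C = -(k + 2)/(3*k + 8) gives s_k = (-2)**k*(k + 2).
Check: Δs_k = (-2)**k*(-3*k - 8). ✓
Telescoping: Σ = s_(8) − s_(3) = 2560 − (-40) = 2600.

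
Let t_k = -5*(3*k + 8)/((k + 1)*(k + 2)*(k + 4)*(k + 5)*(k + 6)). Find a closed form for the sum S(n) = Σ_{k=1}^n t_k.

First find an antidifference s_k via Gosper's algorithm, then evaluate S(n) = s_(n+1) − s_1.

r(k) = (k + 1)*(k + 4)*(3*k + 11)/((k + 3)*(k + 7)*(3*k + 8)) after simplifying.
A = k + 1, B = k + 7, C = k**2 + 17*k/3 + 8.
Solve (k + 1)·f(k+1) − (k + 6)·f(k) = k**2 + 17*k/3 + 8.
Degrees (1,1,2) ⇒ d ≤ 5.
Solving with deg f ≤ 5: f(k) = k*(k + 2)*(k + 3)*(k**2 + 10*k + 29)/60.
So s_k = (B(k−1)f/C)·t_k = (k*(k + 2)*(k + 6)*(k**2 + 10*k + 29)/(20*(3*k + 8)))·t_k = k*(-k**2 - 10*k - 29)/(4*(k**3 + 10*k**2 + 29*k + 20)).
Δs = 5*(-3*k - 8)/(k**5 + 18*k**4 + 121*k**3 + 372*k**2 + 508*k + 240), as required.
Σ_(k=1)^n t_k = s_(n+1) − s_(1) = ((-n**3 - 13*n**2 - 52*n - 40)/(4*(n**3 + 13*n**2 + 52*n + 60))) − (-1/6), i.e. n*(-n**2 - 13*n - 52)/(12*(n**3 + 13*n**2 + 52*n + 60)).

S(n) = n*(-n**2 - 13*n - 52)/(12*(n**3 + 13*n**2 + 52*n + 60))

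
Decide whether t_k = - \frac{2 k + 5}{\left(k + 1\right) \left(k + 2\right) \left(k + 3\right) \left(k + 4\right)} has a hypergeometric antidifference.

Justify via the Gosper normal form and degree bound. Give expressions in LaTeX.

Yes. s_k = \frac{k \left(- k - 4\right)}{3 \left(k^{2} + 4 k + 3\right)}.

t_(k+1)/t_k = (k + 1)*(2*k + 7)/((k + 5)*(2*k + 5)).
Normal form (A,B,C) = (k + 1, k + 5, k + 5/2).
Need (k + 1)·f(k+1) − (k + 4)·f(k) = k + 5/2.
Degrees (1,1,1) ⇒ d ≤ 3.
Match coefficients ⇒ f(k) = k*(k + 2)*(k + 4)/6.
Certificate R = B(k−1)f/C = k*(k + 2)*(k + 4)**2/(3*(2*k + 5)) gives s_k = k*(-k - 4)/(3*(k**2 + 4*k + 3)).
Check: Δs_k = (-2*k - 5)/(k**4 + 10*k**3 + 35*k**2 + 50*k + 24). ✓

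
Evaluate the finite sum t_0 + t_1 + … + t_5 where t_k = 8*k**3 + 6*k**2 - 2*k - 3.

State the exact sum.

Σ = 2082

The ratio is (8*k**3 + 30*k**2 + 34*k + 9)/(8*k**3 + 6*k**2 - 2*k - 3).
Normal form (A,B,C) = (1, 1, k**3 + 3*k**2/4 - k/4 - 3/8).
Set up (1)·f(k+1) − (1)·f(k) − (k**3 + 3*k**2/4 - k/4 - 3/8) = 0.
Degrees (0,0,3) ⇒ d ≤ 4.
Match coefficients ⇒ f(k) = k*(2*k**3 - 2*k**2 - 2*k - 1)/8.
Then R = B(k−1)f/C = k*(2*k**3 - 2*k**2 - 2*k - 1)/(8*k**3 + 6*k**2 - 2*k - 3), so s_k = R(k)·t_k = k*(2*k**3 - 2*k**2 - 2*k - 1).
Verify: 8*k**3 + 6*k**2 - 2*k - 3 matches t_k.
Sum = s_(6) − s_(0); s_(6) = 2082, s_(0) = 0 ⇒ 2082.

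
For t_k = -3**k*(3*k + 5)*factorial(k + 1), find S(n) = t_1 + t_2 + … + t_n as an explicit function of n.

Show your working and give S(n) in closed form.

S(n) = -3*3**n*factorial(n + 2) + 6

r(k) = 3*(k + 2)*(3*k + 8)/(3*k + 5) after simplifying.
So A=3*k + 6 and B=1, with C=k + 5/3.
Set up (3*k + 6)·f(k+1) − (1)·f(k) − (k + 5/3) = 0.
From deg A=1, deg B=0, deg C=1: d=0.
Coefficient equations give f(k) = 1/3.
R(k) = B(k−1)·f(k)/C(k) = 1/(3*k + 5); s_k = R·t_k = -3**k*factorial(k + 1).
Check: Δs_k = -3**k*(3*k + 5)*factorial(k + 1). ✓
Evaluate: s_(n+1) = -3**(n + 1)*factorial(n + 2); subtract s_(1) = -6 ⇒ S(n) = -3*3**n*factorial(n + 2) + 6.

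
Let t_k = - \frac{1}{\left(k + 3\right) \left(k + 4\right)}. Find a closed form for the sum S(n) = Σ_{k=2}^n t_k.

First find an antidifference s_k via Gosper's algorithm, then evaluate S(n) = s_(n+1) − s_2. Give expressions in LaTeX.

t_(k+1)/t_k = (k + 3)/(k + 5).
So A=k + 3 and B=k + 5, with C=1.
Need (k + 3)·f(k+1) − (k + 4)·f(k) = 1.
d = 1 from the (1,1,0) case.
Solve for f: f(k) = k/3 (degree 1 ≤ 1).
So s_k = (B(k−1)f/C)·t_k = (k*(k + 4)/3)·t_k = -k/(3*k + 9).
Δs = -1/(k**2 + 7*k + 12), as required.
Telescope: S(n) = s_(n+1) − s_(2) = (-n - 1)/(3*(n + 4)) − (-2/15) = (1 - n)/(5*(n + 4)).

S(n) = \frac{1 - n}{5 \left(n + 4\right)}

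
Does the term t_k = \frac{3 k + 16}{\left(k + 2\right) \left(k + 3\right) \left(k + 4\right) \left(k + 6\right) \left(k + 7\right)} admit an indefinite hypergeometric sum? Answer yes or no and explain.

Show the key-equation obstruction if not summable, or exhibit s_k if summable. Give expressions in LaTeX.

Yes. s_k = \frac{k \left(k^{2} + 11 k + 36\right)}{36 \left(k^{3} + 11 k^{2} + 36 k + 36\right)}.

The ratio is (k + 2)*(k + 6)*(3*k + 19)/((k + 5)*(k + 8)*(3*k + 16)).
Factor: A=k + 2; B=k + 8; C=k**2 + 31*k/3 + 80/3.
Need (k + 2)·f(k+1) − (k + 7)·f(k) = k**2 + 31*k/3 + 80/3.
Degrees (1,1,2) ⇒ d ≤ 5.
A polynomial solution: f(k) = k*(k + 4)*(k + 5)*(k**2 + 11*k + 36)/108.
So s_k = (B(k−1)f/C)·t_k = (k*(k + 4)*(k + 7)*(k**2 + 11*k + 36)/(36*(3*k + 16)))·t_k = k*(k**2 + 11*k + 36)/(36*(k**3 + 11*k**2 + 36*k + 36)).
Δs = (3*k + 16)/(k**5 + 22*k**4 + 185*k**3 + 740*k**2 + 1404*k + 1008), as required.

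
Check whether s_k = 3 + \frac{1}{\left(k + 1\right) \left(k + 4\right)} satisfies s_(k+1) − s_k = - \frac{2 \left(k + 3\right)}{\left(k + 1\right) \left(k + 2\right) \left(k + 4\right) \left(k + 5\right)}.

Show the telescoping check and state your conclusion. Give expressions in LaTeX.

s_(k+1) = 3 + 1/((k + 2)*(k + 5))
s_(k+1) − s_k = 2*(-k - 3)/(k**4 + 12*k**3 + 49*k**2 + 78*k + 40)
(s_(k+1) − s_k) − t_k = 0

valid (s_(k+1) − s_k reduces to t_k)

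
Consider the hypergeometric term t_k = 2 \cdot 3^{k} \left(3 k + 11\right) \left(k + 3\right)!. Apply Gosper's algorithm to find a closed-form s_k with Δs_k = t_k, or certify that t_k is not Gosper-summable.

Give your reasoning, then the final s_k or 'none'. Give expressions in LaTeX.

t_(k+1)/t_k = 3*(k + 4)*(3*k + 14)/(3*k + 11).
Take A(k)=3*k + 12, B(k)=1, C(k)=k + 11/3.
Solve (3*k + 12)·f(k+1) − (1)·f(k) = k + 11/3.
Bound: deg f ≤ 0.
Solving with deg f ≤ 0: f(k) = 1/3.
So s_k = (B(k−1)f/C)·t_k = (1/(3*k + 11))·t_k = 2*3**k*factorial(k + 3).
Δs = 2*3**k*(3*k + 11)*factorial(k + 3), as required.

s_k = 2 \cdot 3^{k} \left(k + 3\right)!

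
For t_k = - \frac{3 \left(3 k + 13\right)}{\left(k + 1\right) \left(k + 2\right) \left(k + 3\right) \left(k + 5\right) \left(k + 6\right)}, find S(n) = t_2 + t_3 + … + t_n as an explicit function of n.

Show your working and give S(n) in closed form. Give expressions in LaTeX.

Compute t_(k+1)/t_k: get (k + 1)*(k + 5)*(3*k + 16)/((k + 4)*(k + 7)*(3*k + 13)).
Factor: A=k + 1; B=k + 7; C=k**2 + 25*k/3 + 52/3.
Solve (k + 1)·f(k+1) − (k + 6)·f(k) = k**2 + 25*k/3 + 52/3.
deg f ≤ 5 (via 1,1,2).
Match coefficients ⇒ f(k) = k*(k + 3)*(k + 4)*(k**2 + 8*k + 17)/30.
Get s_k = R·t_k = 3*k*(-k**2 - 8*k - 17)/(10*(k**3 + 8*k**2 + 17*k + 10)) with R(k) = B(k−1)f(k)/C(k) = k*(k + 3)*(k + 6)*(k**2 + 8*k + 17)/(10*(3*k + 13)).
s_(k+1) − s_k = 3*(-3*k - 13)/(k**5 + 17*k**4 + 107*k**3 + 307*k**2 + 396*k + 180) = t_k.
Telescope: S(n) = s_(n+1) − s_(2) = 3*(-n**3 - 11*n**2 - 36*n - 26)/(10*(n**3 + 11*n**2 + 36*n + 36)) − (-37/140) = (-n**3 - 11*n**2 - 36*n + 48)/(28*(n**3 + 11*n**2 + 36*n + 36)).

S(n) = \frac{- n^{3} - 11 n^{2} - 36 n + 48}{28 \left(n^{3} + 11 n^{2} + 36 n + 36\right)}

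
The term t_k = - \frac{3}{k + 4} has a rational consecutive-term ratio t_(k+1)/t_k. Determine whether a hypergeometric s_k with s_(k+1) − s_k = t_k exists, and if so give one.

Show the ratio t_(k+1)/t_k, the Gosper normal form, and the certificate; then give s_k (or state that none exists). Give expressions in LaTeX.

none — t_k is not Gosper-summable

Compute t_(k+1)/t_k: get (k + 4)/(k + 5).
Normal form (A,B,C) = (k + 4, k + 5, 1).
f must satisfy (k + 4)·f(k+1) − (k + 4)·f(k) = 1.
Degrees (1,1,0) ⇒ d ≤ 0.
Write f(k) = c0. Then LHS − RHS = -1, requiring -1 = 0: contradictory. No certificate.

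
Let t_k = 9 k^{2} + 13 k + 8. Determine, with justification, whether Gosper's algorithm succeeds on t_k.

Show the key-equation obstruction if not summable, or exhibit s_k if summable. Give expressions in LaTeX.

Yes. s_k = k \left(3 k^{2} + 2 k + 3\right).

The ratio is (9*k**2 + 31*k + 30)/(9*k**2 + 13*k + 8).
Gosper form: A/B · C(k+1)/C(k) with A=1, B=1, C=k**2 + 13*k/9 + 8/9.
f must satisfy (1)·f(k+1) − (1)·f(k) = k**2 + 13*k/9 + 8/9.
deg f ≤ 3 (via 0,0,2).
Match coefficients ⇒ f(k) = k*(3*k**2 + 2*k + 3)/9.
So s_k = (B(k−1)f/C)·t_k = (k*(3*k**2 + 2*k + 3)/(9*k**2 + 13*k + 8))·t_k = k*(3*k**2 + 2*k + 3).
Δs = 9*k**2 + 13*k + 8, as required.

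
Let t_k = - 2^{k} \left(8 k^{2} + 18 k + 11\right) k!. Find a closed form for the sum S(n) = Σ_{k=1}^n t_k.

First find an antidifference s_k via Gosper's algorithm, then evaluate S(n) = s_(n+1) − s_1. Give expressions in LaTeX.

S(n) = - 8 \cdot 2^{n} n^{2} n! - 22 \cdot 2^{n} n n! - 14 \cdot 2^{n} n! + 14

Ratio r(k) = 2*(8*k**3 + 42*k**2 + 71*k + 37)/(8*k**2 + 18*k + 11).
Take A(k)=2*k + 2, B(k)=1, C(k)=k**2 + 9*k/4 + 11/8.
Need (2*k + 2)·f(k+1) − (1)·f(k) = k**2 + 9*k/4 + 11/8.
Bound: deg f ≤ 1.
A polynomial solution: f(k) = (4*k + 3)/8.
Certificate R = B(k−1)f/C = (4*k + 3)/(8*k**2 + 18*k + 11) gives s_k = -2**k*(4*k + 3)*factorial(k).
Verify: -2**k*(8*k**2 + 18*k + 11)*factorial(k) matches t_k.
Telescope: S(n) = s_(n+1) − s_(1) = -2**(n + 1)*(4*n + 7)*factorial(n + 1) − (-14) = -8*2**n*n**2*factorial(n) - 22*2**n*n*factorial(n) - 14*2**n*factorial(n) + 14.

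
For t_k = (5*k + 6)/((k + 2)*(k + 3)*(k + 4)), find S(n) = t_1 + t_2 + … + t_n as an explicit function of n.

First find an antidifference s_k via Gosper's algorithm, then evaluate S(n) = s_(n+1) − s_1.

Step 1: r(k) = (k + 2)*(5*k + 11)/((k + 5)*(5*k + 6)).
Gosper form: A/B · C(k+1)/C(k) with A=k + 2, B=k + 5, C=k + 6/5.
Key eq: (k + 2)·f(k+1) = (k + 4)·f(k) + (k + 6/5).
From deg A=1, deg B=1, deg C=1: d=2.
Solving with deg f ≤ 2: f(k) = k*(4*k + 5)/15.
R(k) = B(k−1)·f(k)/C(k) = k*(k + 4)*(4*k + 5)/(3*(5*k + 6)); s_k = R·t_k = k*(4*k + 5)/(3*(k + 2)*(k + 3)).
Δs = (5*k + 6)/(k**3 + 9*k**2 + 26*k + 24), as required.
Telescope: S(n) = s_(n+1) − s_(1) = (4*n**2 + 13*n + 9)/(3*(n**2 + 7*n + 12)) − (1/4) = n*(13*n + 31)/(12*(n**2 + 7*n + 12)).

S(n) = n*(13*n + 31)/(12*(n**2 + 7*n + 12))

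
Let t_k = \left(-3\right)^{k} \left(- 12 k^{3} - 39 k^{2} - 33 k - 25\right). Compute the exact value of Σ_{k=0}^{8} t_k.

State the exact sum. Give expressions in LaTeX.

Σ = -47376985

Ratio r(k) = 3*(-12*k**3 - 75*k**2 - 147*k - 109)/(12*k**3 + 39*k**2 + 33*k + 25).
Factor: A=-3; B=1; C=k**3 + 13*k**2/4 + 11*k/4 + 25/12.
Set up (-3)·f(k+1) − (1)·f(k) − (k**3 + 13*k**2/4 + 11*k/4 + 25/12) = 0.
From deg A=0, deg B=0, deg C=3: d=3.
Solving with deg f ≤ 3: f(k) = -(3*k**3 + 3*k**2 - 3*k + 4)/12.
R(k) = B(k−1)·f(k)/C(k) = -(3*k**3 + 3*k**2 - 3*k + 4)/(12*k**3 + 39*k**2 + 33*k + 25); s_k = R·t_k = (-3)**k*(3*k**3 + 3*k**2 - 3*k + 4).
Check: Δs_k = (-3)**k*(-12*k**3 - 39*k**2 - 33*k - 25). ✓
Telescoping: Σ = s_(9) − s_(0) = -47376981 − (4) = -47376985.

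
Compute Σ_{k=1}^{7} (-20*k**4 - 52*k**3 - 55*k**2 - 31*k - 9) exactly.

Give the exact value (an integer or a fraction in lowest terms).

t_(k+1)/t_k = (20*k**4 + 132*k**3 + 331*k**2 + 377*k + 167)/(20*k**4 + 52*k**3 + 55*k**2 + 31*k + 9).
So A=1 and B=1, with C=k**4 + 13*k**3/5 + 11*k**2/4 + 31*k/20 + 9/20.
Key eq: (1)·f(k+1) = (1)·f(k) + (k**4 + 13*k**3/5 + 11*k**2/4 + 31*k/20 + 9/20).
Bound: deg f ≤ 5.
Coefficient equations give f(k) = k*(4*k**4 + 3*k**3 - k**2 + k + 2)/20.
Then R = B(k−1)f/C = k*(4*k**4 + 3*k**3 - k**2 + k + 2)/(20*k**4 + 52*k**3 + 55*k**2 + 31*k + 9), so s_k = R(k)·t_k = k*(-4*k**4 - 3*k**3 + k**2 - k - 2).
Verify: -20*k**4 - 52*k**3 - 55*k**2 - 31*k - 9 matches t_k.
Evaluate s at k=8 and k=1: -142928 and -9; difference -142919.

Σ = -142919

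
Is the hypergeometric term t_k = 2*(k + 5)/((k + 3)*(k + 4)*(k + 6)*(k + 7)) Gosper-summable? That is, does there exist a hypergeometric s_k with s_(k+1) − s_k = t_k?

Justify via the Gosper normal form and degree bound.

r(k) = (k + 3)*(k + 6)**2/((k + 5)**2*(k + 8)) after simplifying.
Factor: A=k + 3; B=k + 8; C=k**2 + 10*k + 25.
Key eq: (k + 3)·f(k+1) = (k + 7)·f(k) + (k**2 + 10*k + 25).
From deg A=1, deg B=1, deg C=2: d=4.
Solving with deg f ≤ 4: f(k) = k*(k + 4)*(k + 5)*(k + 9)/36.
Get s_k = R·t_k = k*(k + 9)/(18*(k**2 + 9*k + 18)) with R(k) = B(k−1)f(k)/C(k) = k*(k + 4)*(k + 7)*(k + 9)/(36*(k + 5)).
Verify: 2*(k + 5)/(k**4 + 20*k**3 + 145*k**2 + 450*k + 504) matches t_k.

Yes. s_k = k*(k + 9)/(18*(k**2 + 9*k + 18)).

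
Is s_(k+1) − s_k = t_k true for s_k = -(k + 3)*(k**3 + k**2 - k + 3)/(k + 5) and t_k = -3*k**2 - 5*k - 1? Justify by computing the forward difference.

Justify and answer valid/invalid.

s_(k+1) = -(k + 4)*(-k + (k + 1)**3 + (k + 1)**2 + 2)/(k + 6)
s_(k+1) − s_k = (-3*k**4 - 34*k**3 - 108*k**2 - 107*k - 26)/(k**2 + 11*k + 30)
(s_(k+1) − s_k) − t_k = 2*(2*k**3 + 19*k**2 + 27*k + 2)/(k**2 + 11*k + 30)

Invalid: residual 2*(2*k**3 + 19*k**2 + 27*k + 2)/(k**2 + 11*k + 30) ≠ 0.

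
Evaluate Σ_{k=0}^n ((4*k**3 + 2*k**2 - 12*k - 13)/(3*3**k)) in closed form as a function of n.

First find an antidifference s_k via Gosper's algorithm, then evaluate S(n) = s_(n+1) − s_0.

Compute t_(k+1)/t_k: get (4*k**3 + 14*k**2 + 4*k - 19)/(3*(4*k**3 + 2*k**2 - 12*k - 13)).
A = 1/3, B = 1, C = k**3 + k**2/2 - 3*k - 13/4.
Key eq: (1/3)·f(k+1) = (1)·f(k) + (k**3 + k**2/2 - 3*k - 13/4).
Degrees (0,0,3) ⇒ d ≤ 3.
Match coefficients ⇒ f(k) = -3*(2*k**3 + 4*k**2 + k - 3)/4.
R(k) = B(k−1)·f(k)/C(k) = -3*(2*k**3 + 4*k**2 + k - 3)/(4*k**3 + 2*k**2 - 12*k - 13); s_k = R·t_k = (-2*k**3 - 4*k**2 - k + 3)/3**k.
s_(k+1) − s_k = (4*k**3 + 2*k**2 - 12*k - 13)/(3*3**k) = t_k.
Telescope: S(n) = s_(n+1) − s_(0) = 3**(-n - 1)*(-2*n**3 - 10*n**2 - 15*n - 4) − (3) = 3**(-n - 1)*(-3**(n + 2) - 2*n**3 - 10*n**2 - 15*n - 4).

S(n) = 3**(-n - 1)*(-3**(n + 2) - 2*n**3 - 10*n**2 - 15*n - 4)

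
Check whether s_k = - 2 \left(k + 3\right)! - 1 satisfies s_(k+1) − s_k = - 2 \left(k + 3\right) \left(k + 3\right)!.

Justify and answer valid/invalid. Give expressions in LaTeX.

Valid — Δs_k = t_k.

s_(k+1) = -2*factorial(k + 4) - 1
s_(k+1) − s_k = -2*(k + 3)*factorial(k + 3)
(s_(k+1) − s_k) − t_k = 0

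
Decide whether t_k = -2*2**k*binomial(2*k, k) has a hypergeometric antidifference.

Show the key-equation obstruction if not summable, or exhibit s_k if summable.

t_(k+1)/t_k = 4*(2*k + 1)/(k + 1).
Gosper form: A/B · C(k+1)/C(k) with A=8*k + 4, B=k + 1, C=1.
Solve (8*k + 4)·f(k+1) − (k)·f(k) = 1.
Degrees (1,1,0) ⇒ d ≤ -1.
deg f ≤ -1 is impossible — no certificate.

No; the degree bound rules out any f.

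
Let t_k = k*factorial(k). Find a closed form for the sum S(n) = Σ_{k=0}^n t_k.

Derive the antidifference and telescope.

S(n) = n*factorial(n) + factorial(n) - 1

The ratio is (k + 1)**2/k.
A = k + 1, B = 1, C = k.
f must satisfy (k + 1)·f(k+1) − (1)·f(k) = k.
From deg A=1, deg B=0, deg C=1: d=0.
Match coefficients ⇒ f(k) = 1.
So s_k = (B(k−1)f/C)·t_k = (1/k)·t_k = factorial(k).
Δs = k*factorial(k), as required.
Evaluate: s_(n+1) = factorial(n + 1); subtract s_(0) = 1 ⇒ S(n) = n*factorial(n) + factorial(n) - 1.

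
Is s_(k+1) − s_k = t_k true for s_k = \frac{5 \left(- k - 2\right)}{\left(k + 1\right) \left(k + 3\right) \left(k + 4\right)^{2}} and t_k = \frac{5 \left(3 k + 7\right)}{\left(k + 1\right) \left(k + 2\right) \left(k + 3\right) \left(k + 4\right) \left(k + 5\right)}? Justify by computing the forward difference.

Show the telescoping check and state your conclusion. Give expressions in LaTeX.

s_(k+1) = 5*(-k - 3)/((k + 2)*(k + 4)*(k + 5)**2)
s_(k+1) − s_k = 5*(-(k + 1)*(k + 3)**2*(k + 4) + (k + 2)**2*(k + 5)**2)/((k + 1)*(k + 2)*(k + 3)*(k + 4)**2*(k + 5)**2)
(s_(k+1) − s_k) − t_k = 20*(-2*k**2 - 13*k - 19)/(k**7 + 24*k**6 + 240*k**5 + 1290*k**4 + 3999*k**3 + 7086*k**2 + 6560*k + 2400)

Invalid: residual \frac{20 \left(- 2 k^{2} - 13 k - 19\right)}{k^{7} + 24 k^{6} + 240 k^{5} + 1290 k^{4} + 3999 k^{3} + 7086 k^{2} + 6560 k + 2400} ≠ 0.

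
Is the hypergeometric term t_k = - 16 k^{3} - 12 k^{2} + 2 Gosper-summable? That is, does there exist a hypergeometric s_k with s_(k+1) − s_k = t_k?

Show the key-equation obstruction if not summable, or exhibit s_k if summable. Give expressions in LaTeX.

r(k) = (8*(k + 1)**3 + 6*(k + 1)**2 - 1)/(8*k**3 + 6*k**2 - 1) after simplifying.
A = 1, B = 1, C = k**3 + 3*k**2/4 - 1/8.
Set up (1)·f(k+1) − (1)·f(k) − (k**3 + 3*k**2/4 - 1/8) = 0.
deg f ≤ 4 (via 0,0,3).
Coefficient equations give f(k) = k**2*(2*k**2 - 2*k - 1)/8.
So s_k = (B(k−1)f/C)·t_k = (k**2*(2*k**2 - 2*k - 1)/(8*k**3 + 6*k**2 - 1))·t_k = k**2*(-4*k**2 + 4*k + 2).
s_(k+1) − s_k = -16*k**3 - 12*k**2 + 2 = t_k.

Yes. s_k = k^{2} \left(- 4 k^{2} + 4 k + 2\right).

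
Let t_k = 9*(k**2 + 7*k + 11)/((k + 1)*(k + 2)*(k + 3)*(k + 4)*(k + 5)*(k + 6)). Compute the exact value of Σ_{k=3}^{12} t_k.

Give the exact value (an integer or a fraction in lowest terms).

Compute t_(k+1)/t_k: get (k + 1)*(7*k + (k + 1)**2 + 18)/((k + 7)*(k**2 + 7*k + 11)).
So A=k + 1 and B=k + 7, with C=k**2 + 7*k + 11.
Key eq: (k + 1)·f(k+1) = (k + 6)·f(k) + (k**2 + 7*k + 11).
Degrees (1,1,2) ⇒ d ≤ 5.
Solve for f: f(k) = k*(k + 2)*(k + 4)*(k**2 + 9*k + 23)/45 (degree 5 ≤ 5).
So s_k = (B(k−1)f/C)·t_k = (k*(k + 2)*(k + 4)*(k + 6)*(k**2 + 9*k + 23)/(45*(k**2 + 7*k + 11)))·t_k = k*(k**2 + 9*k + 23)/(5*(k**3 + 9*k**2 + 23*k + 15)).
Δs = 9*(k**2 + 7*k + 11)/(k**6 + 21*k**5 + 175*k**4 + 735*k**3 + 1624*k**2 + 1764*k + 720), as required.
Evaluate s at k=13 and k=3: 1339/6720 and 59/320; difference 5/336.

Σ = 5/336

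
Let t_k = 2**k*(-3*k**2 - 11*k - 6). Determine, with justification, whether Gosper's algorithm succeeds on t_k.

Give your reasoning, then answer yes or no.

r(k) = 2*(3*k**2 + 17*k + 20)/(3*k**2 + 11*k + 6) after simplifying.
Normal form (A,B,C) = (2, 1, k**2 + 11*k/3 + 2).
Solve (2)·f(k+1) − (1)·f(k) = k**2 + 11*k/3 + 2.
Bound: deg f ≤ 2.
Solving with deg f ≤ 2: f(k) = (3*k**2 - k + 2)/3.
Then R = B(k−1)f/C = (3*k**2 - k + 2)/((k + 3)*(3*k + 2)), so s_k = R(k)·t_k = 2**k*(-3*k**2 + k - 2).
Δs = 2**k*(-3*k**2 - 11*k - 6), as required.

Yes. s_k = 2**k*(-3*k**2 + k - 2).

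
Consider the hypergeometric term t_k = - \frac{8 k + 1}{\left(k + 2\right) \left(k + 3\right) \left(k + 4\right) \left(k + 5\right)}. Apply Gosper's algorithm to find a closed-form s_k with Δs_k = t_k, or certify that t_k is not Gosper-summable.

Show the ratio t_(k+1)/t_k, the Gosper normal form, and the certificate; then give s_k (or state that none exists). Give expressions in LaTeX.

s_k = \frac{k \left(- k^{2} - 9 k + 6\right)}{8 \left(k + 2\right) \left(k + 3\right) \left(k + 4\right)}

Compute t_(k+1)/t_k: get (k + 2)*(8*k + 9)/((k + 6)*(8*k + 1)).
Gosper form: A/B · C(k+1)/C(k) with A=k + 2, B=k + 6, C=k + 1/8.
Need (k + 2)·f(k+1) − (k + 5)·f(k) = k + 1/8.
Bound: deg f ≤ 3.
Coefficient equations give f(k) = k*(k**2 + 9*k - 6)/64.
Then R = B(k−1)f/C = k*(k + 5)*(k**2 + 9*k - 6)/(8*(8*k + 1)), so s_k = R(k)·t_k = k*(-k**2 - 9*k + 6)/(8*(k + 2)*(k + 3)*(k + 4)).
Δs = (-8*k - 1)/(k**4 + 14*k**3 + 71*k**2 + 154*k + 120), as required.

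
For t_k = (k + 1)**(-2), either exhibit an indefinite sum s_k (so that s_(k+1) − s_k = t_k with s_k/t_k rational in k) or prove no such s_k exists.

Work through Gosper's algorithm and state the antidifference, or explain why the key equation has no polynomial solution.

none — t_k is not Gosper-summable

Ratio r(k) = (k + 1)**2/(k + 2)**2.
Gosper form: A/B · C(k+1)/C(k) with A=k**2 + 2*k + 1, B=k**2 + 4*k + 4, C=1.
Key eq: (k**2 + 2*k + 1)·f(k+1) = (k**2 + 2*k + 1)·f(k) + (1).
Bound: deg f ≤ 0.
f = c0 ⇒ A·f(k+1) − B(k−1)·f(k) − C = -1. The system {-1 = 0} is inconsistent; no antidifference.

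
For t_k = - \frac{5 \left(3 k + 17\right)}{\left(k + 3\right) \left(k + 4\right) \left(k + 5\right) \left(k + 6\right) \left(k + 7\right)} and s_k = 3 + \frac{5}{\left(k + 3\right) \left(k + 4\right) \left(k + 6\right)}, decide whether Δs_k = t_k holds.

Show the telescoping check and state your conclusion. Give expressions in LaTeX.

s_(k+1) = 3 + 5/((k + 4)*(k + 5)*(k + 7))
s_(k+1) − s_k = 5*(-3*k - 17)/(k**5 + 25*k**4 + 245*k**3 + 1175*k**2 + 2754*k + 2520)
(s_(k+1) − s_k) − t_k = 0

valid; difference matches t_k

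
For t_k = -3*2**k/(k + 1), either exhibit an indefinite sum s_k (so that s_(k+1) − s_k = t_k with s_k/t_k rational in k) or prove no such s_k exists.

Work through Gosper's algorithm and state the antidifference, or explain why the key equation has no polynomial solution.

The ratio is 2*(k + 1)/(k + 2).
Normal form (A,B,C) = (2*k + 2, k + 2, 1).
Solve (2*k + 2)·f(k+1) − (k + 1)·f(k) = 1.
deg f ≤ -1 (via 1,1,0).
d = -1 < 0 ⇒ no nonzero polynomial f; not summable.

none — t_k is not Gosper-summable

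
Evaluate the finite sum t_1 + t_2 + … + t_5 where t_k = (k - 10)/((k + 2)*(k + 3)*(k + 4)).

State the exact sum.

r(k) = (k - 9)*(k + 2)/((k - 10)*(k + 5)) after simplifying.
Factor: A=k + 2; B=k + 5; C=k - 10.
Key eq: (k + 2)·f(k+1) = (k + 4)·f(k) + (k - 10).
Degrees (1,1,1) ⇒ d ≤ 2.
Coefficient equations give f(k) = -k*(2*k + 13)/3.
Get s_k = R·t_k = k*(-2*k - 13)/(3*(k + 2)*(k + 3)) with R(k) = B(k−1)f(k)/C(k) = -k*(k + 4)*(2*k + 13)/(3*(k - 10)).
Δs = (k - 10)/(k**3 + 9*k**2 + 26*k + 24), as required.
Σ_(k=1)^(5) t_k = s_(6) − s_(1) = -25/36 − (-5/12) = -5/18.

Σ = -5/18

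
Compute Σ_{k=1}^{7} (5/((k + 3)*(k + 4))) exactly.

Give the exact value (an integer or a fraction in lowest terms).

Σ = 35/44

t_(k+1)/t_k = (k + 3)/(k + 5).
A = k + 3, B = k + 5, C = 1.
Solve (k + 3)·f(k+1) − (k + 4)·f(k) = 1.
Degrees (1,1,0) ⇒ d ≤ 1.
Solve for f: f(k) = k/3 (degree 1 ≤ 1).
Then R = B(k−1)f/C = k*(k + 4)/3, so s_k = R(k)·t_k = 5*k/(3*(k + 3)).
Check: Δs_k = 5/(k**2 + 7*k + 12). ✓
Sum = s_(8) − s_(1); s_(8) = 40/33, s_(1) = 5/12 ⇒ 35/44.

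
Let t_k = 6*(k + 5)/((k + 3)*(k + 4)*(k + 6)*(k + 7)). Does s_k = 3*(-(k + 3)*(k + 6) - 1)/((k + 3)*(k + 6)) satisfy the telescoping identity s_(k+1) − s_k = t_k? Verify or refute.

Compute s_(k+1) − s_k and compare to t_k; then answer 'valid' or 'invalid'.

valid; difference matches t_k

s_(k+1) = 3*(-(k + 4)*(k + 7) - 1)/((k + 4)*(k + 7))
s_(k+1) − s_k = 6*(k + 5)/(k**4 + 20*k**3 + 145*k**2 + 450*k + 504)
(s_(k+1) − s_k) − t_k = 0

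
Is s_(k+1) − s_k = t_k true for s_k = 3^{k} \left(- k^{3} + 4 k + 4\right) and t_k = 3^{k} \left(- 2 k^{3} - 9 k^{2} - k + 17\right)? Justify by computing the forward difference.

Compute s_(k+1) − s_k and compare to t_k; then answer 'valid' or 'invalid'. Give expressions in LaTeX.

Valid — Δs_k = t_k.

s_(k+1) = 3**(k + 1)*(4*k - (k + 1)**3 + 8)
s_(k+1) − s_k = 3**k*(-2*k**3 - 9*k**2 - k + 17)
(s_(k+1) − s_k) − t_k = 0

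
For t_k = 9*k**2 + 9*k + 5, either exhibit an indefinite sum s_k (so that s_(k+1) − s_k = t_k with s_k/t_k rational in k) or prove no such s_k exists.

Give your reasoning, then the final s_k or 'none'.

The ratio is (9*k**2 + 27*k + 23)/(9*k**2 + 9*k + 5).
Factor: A=1; B=1; C=k**2 + k + 5/9.
Set up (1)·f(k+1) − (1)·f(k) − (k**2 + k + 5/9) = 0.
Bound: deg f ≤ 3.
Coefficient equations give f(k) = k*(3*k**2 + 2)/9.
So s_k = (B(k−1)f/C)·t_k = (k*(3*k**2 + 2)/(9*k**2 + 9*k + 5))·t_k = k*(3*k**2 + 2).
Verify: 9*k**2 + 9*k + 5 matches t_k.

s_k = k*(3*k**2 + 2)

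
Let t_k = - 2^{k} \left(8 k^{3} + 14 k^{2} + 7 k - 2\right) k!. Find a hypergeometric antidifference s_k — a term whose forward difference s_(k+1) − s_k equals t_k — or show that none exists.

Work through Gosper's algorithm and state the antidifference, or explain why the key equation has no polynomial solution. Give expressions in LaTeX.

s_k = 2^{k} \left(- 4 k^{2} + 3 k + 4\right) k!

Compute t_(k+1)/t_k: get 2*(8*k**4 + 46*k**3 + 97*k**2 + 86*k + 27)/(8*k**3 + 14*k**2 + 7*k - 2).
Normal form (A,B,C) = (2*k + 2, 1, k**3 + 7*k**2/4 + 7*k/8 - 1/4).
f must satisfy (2*k + 2)·f(k+1) − (1)·f(k) = k**3 + 7*k**2/4 + 7*k/8 - 1/4.
Bound: deg f ≤ 2.
Solving with deg f ≤ 2: f(k) = (4*k**2 - 3*k - 4)/8.
Certificate R = B(k−1)f/C = (4*k**2 - 3*k - 4)/(8*k**3 + 14*k**2 + 7*k - 2) gives s_k = 2**k*(-4*k**2 + 3*k + 4)*factorial(k).
s_(k+1) − s_k = -2**k*(8*k**3 + 14*k**2 + 7*k - 2)*factorial(k) = t_k.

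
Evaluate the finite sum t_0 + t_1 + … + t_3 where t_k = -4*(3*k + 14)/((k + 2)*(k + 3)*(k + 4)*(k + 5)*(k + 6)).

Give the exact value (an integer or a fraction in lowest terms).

The ratio is (k + 2)*(3*k + 17)/((k + 7)*(3*k + 14)).
Factor: A=k + 2; B=k + 7; C=k + 14/3.
Set up (k + 2)·f(k+1) − (k + 6)·f(k) − (k + 14/3) = 0.
Degrees (1,1,1) ⇒ d ≤ 4.
Solving with deg f ≤ 4: f(k) = k*(k + 4)*(k**2 + 10*k + 31)/90.
Get s_k = R·t_k = 2*k*(-k**2 - 10*k - 31)/(15*(k**3 + 10*k**2 + 31*k + 30)) with R(k) = B(k−1)f(k)/C(k) = k*(k + 4)*(k + 6)*(k**2 + 10*k + 31)/(30*(3*k + 14)).
Check: Δs_k = 4*(-3*k - 14)/(k**5 + 20*k**4 + 155*k**3 + 580*k**2 + 1044*k + 720). ✓
Sum = s_(4) − s_(0); s_(4) = -116/945, s_(0) = 0 ⇒ -116/945.

Σ = -116/945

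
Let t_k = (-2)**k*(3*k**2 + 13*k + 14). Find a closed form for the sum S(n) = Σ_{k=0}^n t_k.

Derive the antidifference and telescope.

S(n) = 2*(-2)**n*n**2 + 10*(-2)**n*n + 12*(-2)**n + 2

Compute t_(k+1)/t_k: get 2*(-3*k**2 - 19*k - 30)/(3*k**2 + 13*k + 14).
Gosper form: A/B · C(k+1)/C(k) with A=-2, B=1, C=k**2 + 13*k/3 + 14/3.
Need (-2)·f(k+1) − (1)·f(k) = k**2 + 13*k/3 + 14/3.
deg f ≤ 2 (via 0,0,2).
Solving with deg f ≤ 2: f(k) = -(k + 1)*(k + 2)/3.
So s_k = (B(k−1)f/C)·t_k = (-(k + 1)/(3*k + 7))·t_k = (-2)**k*(-k**2 - 3*k - 2).
Δs = (-2)**k*(3*k**2 + 13*k + 14), as required.
Evaluate: s_(n+1) = 2*(-2)**n*(n**2 + 5*n + 6); subtract s_(0) = -2 ⇒ S(n) = 2*(-2)**n*n**2 + 10*(-2)**n*n + 12*(-2)**n + 2.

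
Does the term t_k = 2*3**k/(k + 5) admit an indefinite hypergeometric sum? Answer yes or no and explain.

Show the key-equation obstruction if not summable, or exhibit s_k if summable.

Compute t_(k+1)/t_k: get 3*(k + 5)/(k + 6).
Gosper form: A/B · C(k+1)/C(k) with A=3*k + 15, B=k + 6, C=1.
Set up (3*k + 15)·f(k+1) − (k + 5)·f(k) − (1) = 0.
Bound: deg f ≤ -1.
d = -1 < 0 ⇒ no nonzero polynomial f; not summable.

No — t_k has no hypergeometric antidifference.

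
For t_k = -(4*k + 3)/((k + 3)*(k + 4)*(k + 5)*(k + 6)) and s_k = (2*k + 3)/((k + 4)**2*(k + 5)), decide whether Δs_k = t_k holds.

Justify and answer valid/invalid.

s_(k+1) = (2*k + 5)/((k + 5)**2*(k + 6))
s_(k+1) − s_k = (-4*k**2 - 21*k - 10)/(k**5 + 24*k**4 + 229*k**3 + 1086*k**2 + 2560*k + 2400)
(s_(k+1) − s_k) − t_k = 2*(3*k**2 + 17*k + 15)/(k**6 + 27*k**5 + 301*k**4 + 1773*k**3 + 5818*k**2 + 10080*k + 7200)

Invalid: residual 2*(3*k**2 + 17*k + 15)/(k**6 + 27*k**5 + 301*k**4 + 1773*k**3 + 5818*k**2 + 10080*k + 7200) ≠ 0.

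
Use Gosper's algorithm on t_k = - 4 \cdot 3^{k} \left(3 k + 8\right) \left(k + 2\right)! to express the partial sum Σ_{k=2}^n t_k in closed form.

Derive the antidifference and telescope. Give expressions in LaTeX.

r(k) = 3*(k + 3)*(3*k + 11)/(3*k + 8) after simplifying.
Take A(k)=3*k + 9, B(k)=1, C(k)=k + 8/3.
Key eq: (3*k + 9)·f(k+1) = (1)·f(k) + (k + 8/3).
From deg A=1, deg B=0, deg C=1: d=0.
Match coefficients ⇒ f(k) = 1/3.
Certificate R = B(k−1)f/C = 1/(3*k + 8) gives s_k = -4*3**k*factorial(k + 2).
Verify: -4*3**k*(3*k + 8)*factorial(k + 2) matches t_k.
Evaluate: s_(n+1) = -12*3**n*factorial(n + 3); subtract s_(2) = -864 ⇒ S(n) = -12*3**n*factorial(n + 3) + 864.

S(n) = - 12 \cdot 3^{n} \left(n + 3\right)! + 864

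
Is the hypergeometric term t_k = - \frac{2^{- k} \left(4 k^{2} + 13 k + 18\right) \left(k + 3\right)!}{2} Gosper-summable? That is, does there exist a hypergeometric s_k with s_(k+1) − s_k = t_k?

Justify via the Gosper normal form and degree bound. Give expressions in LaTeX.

r(k) = (k + 4)*(13*k + 4*(k + 1)**2 + 31)/(2*(4*k**2 + 13*k + 18)) after simplifying.
A = k/2 + 2, B = 1, C = k**2 + 13*k/4 + 9/2.
Key eq: (k/2 + 2)·f(k+1) = (1)·f(k) + (k**2 + 13*k/4 + 9/2).
deg f ≤ 1 (via 1,0,2).
Solving with deg f ≤ 1: f(k) = (4*k + 1)/2.
Certificate R = B(k−1)f/C = 2*(4*k + 1)/(4*k**2 + 13*k + 18) gives s_k = -(4*k + 1)*factorial(k + 3)/2**k.
Δs = -(4*k**2 + 13*k + 18)*factorial(k + 3)/(2*2**k), as required.

Yes. s_k = - 2^{- k} \left(4 k + 1\right) \left(k + 3\right)!.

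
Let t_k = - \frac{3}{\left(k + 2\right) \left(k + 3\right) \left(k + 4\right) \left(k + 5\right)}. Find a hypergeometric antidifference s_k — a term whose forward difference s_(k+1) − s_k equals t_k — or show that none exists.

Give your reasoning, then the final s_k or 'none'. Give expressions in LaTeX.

t_(k+1)/t_k = (k + 2)/(k + 6).
So A=k + 2 and B=k + 6, with C=1.
Set up (k + 2)·f(k+1) − (k + 5)·f(k) − (1) = 0.
deg f ≤ 3 (via 1,1,0).
Match coefficients ⇒ f(k) = k*(k**2 + 9*k + 26)/72.
Then R = B(k−1)f/C = k*(k + 5)*(k**2 + 9*k + 26)/72, so s_k = R(k)·t_k = k*(-k**2 - 9*k - 26)/(24*(k + 2)*(k + 3)*(k + 4)).
s_(k+1) − s_k = -3/(k**4 + 14*k**3 + 71*k**2 + 154*k + 120) = t_k.

s_k = \frac{k \left(- k^{2} - 9 k - 26\right)}{24 \left(k + 2\right) \left(k + 3\right) \left(k + 4\right)}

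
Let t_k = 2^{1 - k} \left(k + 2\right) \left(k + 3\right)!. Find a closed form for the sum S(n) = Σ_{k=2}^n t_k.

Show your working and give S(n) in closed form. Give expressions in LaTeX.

Compute t_(k+1)/t_k: get (k + 3)*(k + 4)/(2*(k + 2)).
Gosper form: A/B · C(k+1)/C(k) with A=k/2 + 2, B=1, C=k + 2.
Solve (k/2 + 2)·f(k+1) − (1)·f(k) = k + 2.
Bound: deg f ≤ 0.
Solving with deg f ≤ 0: f(k) = 2.
Then R = B(k−1)f/C = 2/(k + 2), so s_k = R(k)·t_k = 2**(2 - k)*factorial(k + 3).
Verify: 2**(1 - k)*(k + 2)*factorial(k + 3) matches t_k.
Telescope: S(n) = s_(n+1) − s_(2) = 2**(1 - n)*factorial(n + 4) − (120) = -120 + 2*factorial(n + 4)/2**n.

S(n) = -120 + 2 \cdot 2^{- n} \left(n + 4\right)!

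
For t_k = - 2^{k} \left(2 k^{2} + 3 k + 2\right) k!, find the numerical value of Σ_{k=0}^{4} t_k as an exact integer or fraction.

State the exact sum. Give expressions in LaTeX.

Σ = -19200

Step 1: r(k) = 2*(2*k**3 + 9*k**2 + 14*k + 7)/(2*k**2 + 3*k + 2).
Normal form (A,B,C) = (2*k + 2, 1, k**2 + 3*k/2 + 1).
Need (2*k + 2)·f(k+1) − (1)·f(k) = k**2 + 3*k/2 + 1.
Bound: deg f ≤ 1.
Solve for f: f(k) = k/2 (degree 1 ≤ 1).
R(k) = B(k−1)·f(k)/C(k) = k/(2*k**2 + 3*k + 2); s_k = R·t_k = -2**k*k*factorial(k).
Check: Δs_k = -2**k*(2*k**2 + 3*k + 2)*factorial(k). ✓
Telescoping: Σ = s_(5) − s_(0) = -19200 − (0) = -19200.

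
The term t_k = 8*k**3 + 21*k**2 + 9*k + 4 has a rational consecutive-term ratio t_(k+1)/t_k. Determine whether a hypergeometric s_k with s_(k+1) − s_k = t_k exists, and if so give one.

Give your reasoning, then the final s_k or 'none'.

s_k = k*(2*k**3 + 3*k**2 - 4*k + 3)

Ratio r(k) = (8*k**3 + 45*k**2 + 75*k + 42)/(8*k**3 + 21*k**2 + 9*k + 4).
So A=1 and B=1, with C=k**3 + 21*k**2/8 + 9*k/8 + 1/2.
Solve (1)·f(k+1) − (1)·f(k) = k**3 + 21*k**2/8 + 9*k/8 + 1/2.
From deg A=0, deg B=0, deg C=3: d=4.
Solve for f: f(k) = k*(2*k**3 + 3*k**2 - 4*k + 3)/8 (degree 4 ≤ 4).
R(k) = B(k−1)·f(k)/C(k) = k*(2*k**3 + 3*k**2 - 4*k + 3)/(8*k**3 + 21*k**2 + 9*k + 4); s_k = R·t_k = k*(2*k**3 + 3*k**2 - 4*k + 3).
Verify: 8*k**3 + 21*k**2 + 9*k + 4 matches t_k.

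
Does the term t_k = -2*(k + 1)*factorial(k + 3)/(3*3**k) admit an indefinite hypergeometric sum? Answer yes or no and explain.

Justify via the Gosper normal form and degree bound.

Yes. s_k = -2*factorial(k + 3)/3**k.

t_(k+1)/t_k = (k + 2)*(k + 4)/(3*(k + 1)).
Take A(k)=k/3 + 4/3, B(k)=1, C(k)=k + 1.
Set up (k/3 + 4/3)·f(k+1) − (1)·f(k) − (k + 1) = 0.
Degrees (1,0,1) ⇒ d ≤ 0.
Match coefficients ⇒ f(k) = 3.
Then R = B(k−1)f/C = 3/(k + 1), so s_k = R(k)·t_k = -2*factorial(k + 3)/3**k.
Verify: -2*(k + 1)*factorial(k + 3)/(3*3**k) matches t_k.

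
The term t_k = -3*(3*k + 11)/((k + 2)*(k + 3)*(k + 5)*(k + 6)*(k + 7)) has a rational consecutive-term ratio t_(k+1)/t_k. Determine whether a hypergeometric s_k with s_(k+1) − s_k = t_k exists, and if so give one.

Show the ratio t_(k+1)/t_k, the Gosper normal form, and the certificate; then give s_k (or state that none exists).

r(k) = (k + 2)*(k + 5)*(3*k + 14)/((k + 4)*(k + 8)*(3*k + 11)) after simplifying.
Take A(k)=k + 2, B(k)=k + 8, C(k)=k**2 + 23*k/3 + 44/3.
Need (k + 2)·f(k+1) − (k + 7)·f(k) = k**2 + 23*k/3 + 44/3.
deg f ≤ 5 (via 1,1,2).
Solving with deg f ≤ 5: f(k) = k*(k + 3)*(k + 4)*(k**2 + 13*k + 52)/180.
Then R = B(k−1)f/C = k*(k + 3)*(k + 7)*(k**2 + 13*k + 52)/(60*(3*k + 11)), so s_k = R(k)·t_k = k*(-k**2 - 13*k - 52)/(20*(k**3 + 13*k**2 + 52*k + 60)).
Check: Δs_k = 3*(-3*k - 11)/(k**5 + 23*k**4 + 203*k**3 + 853*k**2 + 1692*k + 1260). ✓

s_k = k*(-k**2 - 13*k - 52)/(20*(k**3 + 13*k**2 + 52*k + 60))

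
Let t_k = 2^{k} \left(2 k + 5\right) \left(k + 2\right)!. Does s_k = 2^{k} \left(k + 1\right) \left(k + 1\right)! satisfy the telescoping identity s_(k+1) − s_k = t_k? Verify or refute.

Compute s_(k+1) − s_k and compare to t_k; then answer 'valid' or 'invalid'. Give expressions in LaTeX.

s_(k+1) = 2**(k + 1)*(k + 2)*factorial(k + 2)
s_(k+1) − s_k = 2**k*(2*k**2 + 7*k + 7)*factorial(k + 1)
(s_(k+1) − s_k) − t_k = -2**k*(2*k + 3)*factorial(k + 1)

Invalid: residual - 2^{k} \left(2 k + 3\right) \left(k + 1\right)! ≠ 0.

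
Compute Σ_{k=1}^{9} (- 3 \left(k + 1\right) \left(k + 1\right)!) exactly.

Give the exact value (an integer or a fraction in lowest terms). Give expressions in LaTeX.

t_(k+1)/t_k = (k + 2)**2/(k + 1).
A = k + 2, B = 1, C = k + 1.
Need (k + 2)·f(k+1) − (1)·f(k) = k + 1.
d = 0 from the (1,0,1) case.
Solve for f: f(k) = 1 (degree 0 ≤ 0).
Certificate R = B(k−1)f/C = 1/(k + 1) gives s_k = -3*factorial(k + 1).
Check: Δs_k = -3*(k + 1)*factorial(k + 1). ✓
Evaluate s at k=10 and k=1: -119750400 and -6; difference -119750394.

Σ = -119750394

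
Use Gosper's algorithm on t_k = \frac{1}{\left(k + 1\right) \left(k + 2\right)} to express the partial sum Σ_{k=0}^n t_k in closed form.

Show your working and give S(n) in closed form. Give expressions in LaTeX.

S(n) = \frac{n + 1}{n + 2}

r(k) = (k + 1)/(k + 3) after simplifying.
Take A(k)=k + 1, B(k)=k + 3, C(k)=1.
f must satisfy (k + 1)·f(k+1) − (k + 2)·f(k) = 1.
From deg A=1, deg B=1, deg C=0: d=1.
Solving with deg f ≤ 1: f(k) = k.
Then R = B(k−1)f/C = k*(k + 2), so s_k = R(k)·t_k = k/(k + 1).
Check: Δs_k = 1/(k**2 + 3*k + 2). ✓
s_(n+1) = (n + 1)/(n + 2) and s_(0) = 0, so S(n) = (n + 1)/(n + 2).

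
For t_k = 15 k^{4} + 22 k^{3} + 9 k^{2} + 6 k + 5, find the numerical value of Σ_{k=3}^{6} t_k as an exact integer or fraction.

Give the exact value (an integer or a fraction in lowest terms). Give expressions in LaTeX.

Ratio r(k) = (15*k**4 + 82*k**3 + 165*k**2 + 150*k + 57)/(15*k**4 + 22*k**3 + 9*k**2 + 6*k + 5).
So A=1 and B=1, with C=k**4 + 22*k**3/15 + 3*k**2/5 + 2*k/5 + 1/3.
f must satisfy (1)·f(k+1) − (1)·f(k) = k**4 + 22*k**3/15 + 3*k**2/5 + 2*k/5 + 1/3.
From deg A=0, deg B=0, deg C=4: d=5.
Solving with deg f ≤ 5: f(k) = k*(3*k**4 - 2*k**3 - 3*k**2 + 4*k + 3)/15.
Then R = B(k−1)f/C = k*(3*k**4 - 2*k**3 - 3*k**2 + 4*k + 3)/(15*k**4 + 22*k**3 + 9*k**2 + 6*k + 5), so s_k = R(k)·t_k = k*(3*k**4 - 2*k**3 - 3*k**2 + 4*k + 3).
Verify: 15*k**4 + 22*k**3 + 9*k**2 + 6*k + 5 matches t_k.
Telescoping: Σ = s_(7) − s_(3) = 44807 − (531) = 44276.

Σ = 44276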